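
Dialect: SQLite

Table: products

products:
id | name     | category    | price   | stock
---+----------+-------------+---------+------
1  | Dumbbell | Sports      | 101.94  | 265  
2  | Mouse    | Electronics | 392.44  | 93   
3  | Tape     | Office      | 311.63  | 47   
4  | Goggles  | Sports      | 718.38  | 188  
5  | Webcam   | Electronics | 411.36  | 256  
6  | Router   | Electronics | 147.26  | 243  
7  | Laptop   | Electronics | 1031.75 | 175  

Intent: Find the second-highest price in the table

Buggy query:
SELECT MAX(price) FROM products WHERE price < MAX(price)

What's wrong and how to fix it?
Bug: MAX(price) on the right of the comparison is an aggregate-in-WHERE error

Fix: Compute the overall MAX in a subquery, then take MAX of rows below it

Corrected query:
SELECT MAX(price) FROM products WHERE price < (SELECT MAX(price) FROM products)

Result:
MAX(price)
----------
718.38    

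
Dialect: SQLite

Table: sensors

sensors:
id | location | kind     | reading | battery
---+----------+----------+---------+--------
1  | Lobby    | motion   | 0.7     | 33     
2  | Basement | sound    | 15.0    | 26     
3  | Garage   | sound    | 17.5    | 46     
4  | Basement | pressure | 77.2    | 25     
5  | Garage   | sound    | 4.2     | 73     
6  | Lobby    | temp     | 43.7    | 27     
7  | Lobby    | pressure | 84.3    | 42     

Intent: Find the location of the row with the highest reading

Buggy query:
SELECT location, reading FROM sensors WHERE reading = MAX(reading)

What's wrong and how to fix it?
Bug: MAX(reading) is an aggregate and cannot be used directly in WHERE

Fix: Use a subquery: WHERE reading = (SELECT MAX(reading) FROM sensors)

Corrected query:
SELECT location, reading FROM sensors WHERE reading = (SELECT MAX(reading) FROM sensors)

Result:
location | reading
---------+--------
Lobby    | 84.3   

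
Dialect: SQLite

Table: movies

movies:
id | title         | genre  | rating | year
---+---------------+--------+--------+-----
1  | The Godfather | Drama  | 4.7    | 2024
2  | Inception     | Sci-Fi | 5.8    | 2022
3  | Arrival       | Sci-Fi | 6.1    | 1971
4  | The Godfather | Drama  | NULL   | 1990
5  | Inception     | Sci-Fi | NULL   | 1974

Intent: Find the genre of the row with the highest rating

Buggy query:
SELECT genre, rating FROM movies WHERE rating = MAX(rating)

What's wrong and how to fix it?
Bug: WHERE is evaluated per row; an aggregate over the whole table isn't defined there

Fix: Wrap MAX in a scalar subquery so WHERE compares against a single value

Corrected query:
SELECT genre, rating FROM movies WHERE rating = (SELECT MAX(rating) FROM movies)

Result:
genre  | rating
-------+-------
Sci-Fi | 6.1   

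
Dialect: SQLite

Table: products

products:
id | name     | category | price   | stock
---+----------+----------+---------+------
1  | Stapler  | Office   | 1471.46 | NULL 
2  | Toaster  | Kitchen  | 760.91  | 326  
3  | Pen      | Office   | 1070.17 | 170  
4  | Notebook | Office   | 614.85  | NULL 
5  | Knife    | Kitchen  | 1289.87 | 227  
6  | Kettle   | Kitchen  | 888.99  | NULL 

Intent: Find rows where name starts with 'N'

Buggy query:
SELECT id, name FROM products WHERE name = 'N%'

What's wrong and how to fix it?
Bug: Wildcards only work with LIKE; '=' treats '%' as a literal character

Fix: Use LIKE for wildcard pattern matching

Corrected query:
SELECT id, name FROM products WHERE name LIKE 'N%'

Result:
id | name    
---+---------
4  | Notebook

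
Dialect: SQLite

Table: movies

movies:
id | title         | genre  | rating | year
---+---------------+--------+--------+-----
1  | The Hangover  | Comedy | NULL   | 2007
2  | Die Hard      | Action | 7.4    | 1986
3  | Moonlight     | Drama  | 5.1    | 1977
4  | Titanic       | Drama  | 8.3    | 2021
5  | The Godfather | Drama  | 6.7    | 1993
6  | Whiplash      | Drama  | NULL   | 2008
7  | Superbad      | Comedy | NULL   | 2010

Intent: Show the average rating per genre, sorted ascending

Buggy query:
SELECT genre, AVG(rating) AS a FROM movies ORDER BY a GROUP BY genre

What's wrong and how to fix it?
Bug: ORDER BY appears before GROUP BY; SQL clause order requires GROUP BY first

Fix: Move ORDER BY to the end, after GROUP BY

Corrected query:
SELECT genre, AVG(rating) AS a FROM movies GROUP BY genre ORDER BY a

Result:
genre  | a   
-------+-----
Comedy | NULL
Drama  | 6.7 
Action | 7.4 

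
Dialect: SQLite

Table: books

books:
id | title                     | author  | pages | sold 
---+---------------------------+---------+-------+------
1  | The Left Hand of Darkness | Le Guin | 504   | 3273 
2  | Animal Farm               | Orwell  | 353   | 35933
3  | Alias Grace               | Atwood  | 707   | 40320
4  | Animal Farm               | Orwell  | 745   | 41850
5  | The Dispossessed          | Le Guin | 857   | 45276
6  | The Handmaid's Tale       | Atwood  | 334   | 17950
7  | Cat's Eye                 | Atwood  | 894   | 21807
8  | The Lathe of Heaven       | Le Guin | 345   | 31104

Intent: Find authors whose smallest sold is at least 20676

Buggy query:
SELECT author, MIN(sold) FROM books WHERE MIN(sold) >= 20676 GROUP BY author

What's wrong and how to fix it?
Bug: Aggregates like MIN are computed per group after WHERE runs

Fix: Use HAVING for the per-group MIN condition

Corrected query:
SELECT author, MIN(sold) FROM books GROUP BY author HAVING MIN(sold) >= 20676

Result:
author | MIN(sold)
-------+----------
Orwell | 35933    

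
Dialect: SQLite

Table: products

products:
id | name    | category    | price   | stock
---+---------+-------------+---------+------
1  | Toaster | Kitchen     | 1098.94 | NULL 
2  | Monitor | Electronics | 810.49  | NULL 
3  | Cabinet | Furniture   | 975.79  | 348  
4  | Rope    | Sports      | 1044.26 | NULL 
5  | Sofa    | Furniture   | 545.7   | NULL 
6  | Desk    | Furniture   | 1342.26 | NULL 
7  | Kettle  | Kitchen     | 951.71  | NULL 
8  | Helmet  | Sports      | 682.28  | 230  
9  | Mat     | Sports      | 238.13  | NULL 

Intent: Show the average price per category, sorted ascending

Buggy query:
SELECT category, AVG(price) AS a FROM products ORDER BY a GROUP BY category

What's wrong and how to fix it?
Bug: GROUP BY must precede ORDER BY

Fix: Reorder: SELECT … FROM … GROUP BY … ORDER BY …

Corrected query:
SELECT category, AVG(price) AS a FROM products GROUP BY category ORDER BY a

Result:
category    | a         
------------+-----------
Sports      | 654.89    
Electronics | 810.49    
Furniture   | 954.583333
Kitchen     | 1025.325  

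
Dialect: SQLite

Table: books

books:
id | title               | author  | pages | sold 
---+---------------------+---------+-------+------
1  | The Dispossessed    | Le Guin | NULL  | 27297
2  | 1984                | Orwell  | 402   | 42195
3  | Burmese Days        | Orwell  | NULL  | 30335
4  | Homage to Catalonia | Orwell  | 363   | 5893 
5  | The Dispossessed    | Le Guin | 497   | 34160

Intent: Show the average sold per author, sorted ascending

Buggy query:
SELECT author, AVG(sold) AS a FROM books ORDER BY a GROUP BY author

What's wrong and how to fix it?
Bug: GROUP BY must precede ORDER BY

Fix: Move ORDER BY to the end, after GROUP BY

Corrected query:
SELECT author, AVG(sold) AS a FROM books GROUP BY author ORDER BY a

Result:
author  | a      
--------+--------
Orwell  | 26141  
Le Guin | 30728.5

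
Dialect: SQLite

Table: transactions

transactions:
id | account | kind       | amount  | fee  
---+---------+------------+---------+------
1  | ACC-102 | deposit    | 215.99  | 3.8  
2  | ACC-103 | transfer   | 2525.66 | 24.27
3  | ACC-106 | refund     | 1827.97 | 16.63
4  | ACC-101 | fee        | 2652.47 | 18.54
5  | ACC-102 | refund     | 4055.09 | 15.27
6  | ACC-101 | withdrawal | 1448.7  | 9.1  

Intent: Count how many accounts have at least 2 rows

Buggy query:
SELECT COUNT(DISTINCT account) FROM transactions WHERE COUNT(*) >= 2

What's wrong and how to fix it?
Bug: WHERE filters individual rows, not groups, so a group-level COUNT is invalid there

Fix: Use a subquery that GROUPs and filters with HAVING, then count its rows

Corrected query:
SELECT COUNT(*) FROM (SELECT account FROM transactions GROUP BY account HAVING COUNT(*) >= 2)

Result:
COUNT(*)
--------
2       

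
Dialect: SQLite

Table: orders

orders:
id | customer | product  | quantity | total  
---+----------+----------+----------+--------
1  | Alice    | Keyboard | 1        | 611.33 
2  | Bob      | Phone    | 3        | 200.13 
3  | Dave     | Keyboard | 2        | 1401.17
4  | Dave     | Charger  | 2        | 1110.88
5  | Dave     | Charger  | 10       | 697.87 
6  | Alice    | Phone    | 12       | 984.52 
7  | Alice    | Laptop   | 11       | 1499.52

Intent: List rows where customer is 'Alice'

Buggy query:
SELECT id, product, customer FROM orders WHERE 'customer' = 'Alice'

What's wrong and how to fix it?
Bug: Single quotes denote string literals in SQL; the column name is being compared as a constant string

Fix: Remove the quotes around the column name (or use double quotes for an identifier)

Corrected query:
SELECT id, product, customer FROM orders WHERE customer = 'Alice'

Result:
id | product  | customer
---+----------+---------
1  | Keyboard | Alice   
6  | Phone    | Alice   
7  | Laptop   | Alice   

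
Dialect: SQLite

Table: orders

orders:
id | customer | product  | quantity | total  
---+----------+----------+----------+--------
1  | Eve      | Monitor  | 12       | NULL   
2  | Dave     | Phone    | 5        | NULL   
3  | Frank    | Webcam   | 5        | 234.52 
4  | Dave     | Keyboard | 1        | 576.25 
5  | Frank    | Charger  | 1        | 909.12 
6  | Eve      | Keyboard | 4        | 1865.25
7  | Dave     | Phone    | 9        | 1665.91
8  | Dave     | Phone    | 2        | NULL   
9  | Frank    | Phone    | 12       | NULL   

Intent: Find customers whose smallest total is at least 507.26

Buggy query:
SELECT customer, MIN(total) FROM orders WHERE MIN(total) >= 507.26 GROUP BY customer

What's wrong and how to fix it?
Bug: Aggregates like MIN are computed per group after WHERE runs

Fix: Use HAVING for the per-group MIN condition

Corrected query:
SELECT customer, MIN(total) FROM orders GROUP BY customer HAVING MIN(total) >= 507.26

Result:
customer | MIN(total)
---------+-----------
Dave     | 576.25    
Eve      | 1865.25   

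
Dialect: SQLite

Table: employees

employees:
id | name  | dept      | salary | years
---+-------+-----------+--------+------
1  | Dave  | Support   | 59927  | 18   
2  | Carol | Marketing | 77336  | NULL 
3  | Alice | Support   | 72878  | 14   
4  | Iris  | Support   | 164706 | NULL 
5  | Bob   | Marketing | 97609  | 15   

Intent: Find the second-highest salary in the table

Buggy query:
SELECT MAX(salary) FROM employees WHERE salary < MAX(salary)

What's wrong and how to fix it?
Bug: MAX(salary) on the right of the comparison is an aggregate-in-WHERE error

Fix: Compute the overall MAX in a subquery, then take MAX of rows below it

Corrected query:
SELECT MAX(salary) FROM employees WHERE salary < (SELECT MAX(salary) FROM employees)

Result:
MAX(salary)
-----------
97609      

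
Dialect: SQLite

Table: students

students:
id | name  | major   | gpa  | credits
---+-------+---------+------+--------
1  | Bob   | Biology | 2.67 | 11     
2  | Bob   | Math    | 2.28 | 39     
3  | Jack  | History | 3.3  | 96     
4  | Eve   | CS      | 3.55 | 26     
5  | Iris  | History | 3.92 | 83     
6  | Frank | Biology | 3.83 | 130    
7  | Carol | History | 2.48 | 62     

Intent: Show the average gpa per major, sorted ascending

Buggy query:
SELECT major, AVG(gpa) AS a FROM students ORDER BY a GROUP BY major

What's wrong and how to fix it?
Bug: ORDER BY appears before GROUP BY; SQL clause order requires GROUP BY first

Fix: Reorder: SELECT … FROM … GROUP BY … ORDER BY …

Corrected query:
SELECT major, AVG(gpa) AS a FROM students GROUP BY major ORDER BY a

Result:
major   | a       
--------+---------
Math    | 2.28    
History | 3.233333
Biology | 3.25    
CS      | 3.55    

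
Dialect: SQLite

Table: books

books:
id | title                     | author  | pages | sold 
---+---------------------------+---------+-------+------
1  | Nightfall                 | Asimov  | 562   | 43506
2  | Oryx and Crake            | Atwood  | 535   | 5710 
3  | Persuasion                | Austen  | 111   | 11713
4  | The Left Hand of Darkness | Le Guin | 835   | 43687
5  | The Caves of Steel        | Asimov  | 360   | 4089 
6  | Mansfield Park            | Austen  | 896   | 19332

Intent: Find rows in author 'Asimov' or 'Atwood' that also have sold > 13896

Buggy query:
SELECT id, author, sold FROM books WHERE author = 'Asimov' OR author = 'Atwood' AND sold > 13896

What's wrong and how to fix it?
Bug: AND binds tighter than OR, so this parses as author = 'Asimov' OR (author = 'Atwood' AND sold > 13896)

Fix: Group the OR with parentheses (or use IN), then AND the threshold

Corrected query:
SELECT id, author, sold FROM books WHERE (author = 'Asimov' OR author = 'Atwood') AND sold > 13896

Result:
id | author | sold 
---+--------+------
1  | Asimov | 43506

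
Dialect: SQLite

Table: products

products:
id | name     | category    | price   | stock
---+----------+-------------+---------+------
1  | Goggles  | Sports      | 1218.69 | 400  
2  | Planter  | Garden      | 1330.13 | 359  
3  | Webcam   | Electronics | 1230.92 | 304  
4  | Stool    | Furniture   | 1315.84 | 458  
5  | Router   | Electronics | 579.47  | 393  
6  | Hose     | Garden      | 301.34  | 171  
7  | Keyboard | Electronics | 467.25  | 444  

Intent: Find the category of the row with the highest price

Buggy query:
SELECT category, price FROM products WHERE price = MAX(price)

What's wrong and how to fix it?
Bug: WHERE is evaluated per row; an aggregate over the whole table isn't defined there

Fix: Wrap MAX in a scalar subquery so WHERE compares against a single value

Corrected query:
SELECT category, price FROM products WHERE price = (SELECT MAX(price) FROM products)

Result:
category | price  
---------+--------
Garden   | 1330.13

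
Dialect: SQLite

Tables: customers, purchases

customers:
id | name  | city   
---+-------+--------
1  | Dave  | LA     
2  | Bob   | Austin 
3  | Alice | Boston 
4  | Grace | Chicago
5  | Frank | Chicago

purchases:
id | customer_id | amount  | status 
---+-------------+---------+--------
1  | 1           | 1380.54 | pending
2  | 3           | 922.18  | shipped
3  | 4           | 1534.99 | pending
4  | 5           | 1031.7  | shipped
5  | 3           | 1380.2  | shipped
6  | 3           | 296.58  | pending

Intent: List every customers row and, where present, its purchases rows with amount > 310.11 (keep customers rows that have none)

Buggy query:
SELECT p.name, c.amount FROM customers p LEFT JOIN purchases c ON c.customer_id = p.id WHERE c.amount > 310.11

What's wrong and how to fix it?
Bug: Filtering c.amount in WHERE discards the NULL rows produced by LEFT JOIN, turning it into an inner join

Fix: Put 'c.amount > 310.11' in the JOIN's ON clause instead of WHERE

Corrected query:
SELECT p.name, c.amount FROM customers p LEFT JOIN purchases c ON c.customer_id = p.id AND c.amount > 310.11

Result:
name  | amount 
------+--------
Dave  | 1380.54
Bob   | NULL   
Alice | 922.18 
Alice | 1380.2 
Grace | 1534.99
Frank | 1031.7 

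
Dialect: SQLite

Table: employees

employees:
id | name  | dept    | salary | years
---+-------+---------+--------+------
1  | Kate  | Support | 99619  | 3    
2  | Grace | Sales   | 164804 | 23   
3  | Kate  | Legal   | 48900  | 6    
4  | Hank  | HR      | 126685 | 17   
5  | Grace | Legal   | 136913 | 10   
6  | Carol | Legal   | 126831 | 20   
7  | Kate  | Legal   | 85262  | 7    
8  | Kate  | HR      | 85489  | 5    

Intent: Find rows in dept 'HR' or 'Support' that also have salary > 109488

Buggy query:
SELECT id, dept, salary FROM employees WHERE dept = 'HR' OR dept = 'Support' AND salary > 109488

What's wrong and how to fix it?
Bug: Without parentheses, AND is evaluated before OR, so the salary filter only applies to the 'Support' branch

Fix: Add parentheses around the OR so the AND applies to both alternatives

Corrected query:
SELECT id, dept, salary FROM employees WHERE (dept = 'HR' OR dept = 'Support') AND salary > 109488

Result:
id | dept | salary
---+------+-------
4  | HR   | 126685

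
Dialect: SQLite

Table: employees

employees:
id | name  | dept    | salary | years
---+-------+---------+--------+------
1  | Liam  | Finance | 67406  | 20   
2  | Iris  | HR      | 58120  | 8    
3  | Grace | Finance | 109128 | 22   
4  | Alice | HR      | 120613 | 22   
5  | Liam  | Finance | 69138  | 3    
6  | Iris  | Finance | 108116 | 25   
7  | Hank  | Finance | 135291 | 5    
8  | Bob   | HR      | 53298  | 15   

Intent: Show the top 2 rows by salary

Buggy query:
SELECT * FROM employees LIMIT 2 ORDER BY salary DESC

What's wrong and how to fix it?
Bug: LIMIT must come after ORDER BY

Fix: Swap the clauses: ORDER BY first, then LIMIT

Corrected query:
SELECT * FROM employees ORDER BY salary DESC LIMIT 2

Result:
id | name  | dept    | salary | years
---+-------+---------+--------+------
7  | Hank  | Finance | 135291 | 5    
4  | Alice | HR      | 120613 | 22   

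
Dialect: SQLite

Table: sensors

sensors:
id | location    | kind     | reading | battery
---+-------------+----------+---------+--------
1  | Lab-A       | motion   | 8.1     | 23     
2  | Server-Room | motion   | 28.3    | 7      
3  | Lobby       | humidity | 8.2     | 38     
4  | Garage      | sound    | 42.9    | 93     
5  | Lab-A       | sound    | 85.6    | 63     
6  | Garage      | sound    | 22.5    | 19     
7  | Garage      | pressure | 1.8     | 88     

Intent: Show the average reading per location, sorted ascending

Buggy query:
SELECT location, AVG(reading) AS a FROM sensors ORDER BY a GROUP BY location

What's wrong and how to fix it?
Bug: GROUP BY must precede ORDER BY

Fix: Move ORDER BY to the end, after GROUP BY

Corrected query:
SELECT location, AVG(reading) AS a FROM sensors GROUP BY location ORDER BY a

Result:
location    | a    
------------+------
Lobby       | 8.2  
Garage      | 22.4 
Server-Room | 28.3 
Lab-A       | 46.85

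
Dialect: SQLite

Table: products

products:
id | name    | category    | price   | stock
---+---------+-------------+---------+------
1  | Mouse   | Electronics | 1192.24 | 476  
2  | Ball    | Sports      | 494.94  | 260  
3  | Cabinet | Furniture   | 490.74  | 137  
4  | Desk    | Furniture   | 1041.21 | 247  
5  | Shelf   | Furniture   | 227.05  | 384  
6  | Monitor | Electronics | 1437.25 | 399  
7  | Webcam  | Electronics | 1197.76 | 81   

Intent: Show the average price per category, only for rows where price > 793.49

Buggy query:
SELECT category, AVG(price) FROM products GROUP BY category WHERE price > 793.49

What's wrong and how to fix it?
Bug: Row-level WHERE must come before GROUP BY in the clause order

Fix: Place WHERE between FROM and GROUP BY

Corrected query:
SELECT category, AVG(price) FROM products WHERE price > 793.49 GROUP BY category

Result:
category    | AVG(price)
------------+-----------
Electronics | 1275.75   
Furniture   | 1041.21   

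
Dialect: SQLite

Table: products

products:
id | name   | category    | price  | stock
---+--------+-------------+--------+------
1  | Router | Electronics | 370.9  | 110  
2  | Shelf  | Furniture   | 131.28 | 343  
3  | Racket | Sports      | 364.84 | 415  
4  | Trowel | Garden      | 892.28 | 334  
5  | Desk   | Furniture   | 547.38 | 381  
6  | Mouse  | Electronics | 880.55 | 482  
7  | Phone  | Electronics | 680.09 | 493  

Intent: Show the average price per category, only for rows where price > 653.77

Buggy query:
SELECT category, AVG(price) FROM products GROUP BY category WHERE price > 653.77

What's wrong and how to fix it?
Bug: Row-level WHERE must come before GROUP BY in the clause order

Fix: Move the WHERE clause before GROUP BY

Corrected query:
SELECT category, AVG(price) FROM products WHERE price > 653.77 GROUP BY category

Result:
category    | AVG(price)
------------+-----------
Electronics | 780.32    
Garden      | 892.28    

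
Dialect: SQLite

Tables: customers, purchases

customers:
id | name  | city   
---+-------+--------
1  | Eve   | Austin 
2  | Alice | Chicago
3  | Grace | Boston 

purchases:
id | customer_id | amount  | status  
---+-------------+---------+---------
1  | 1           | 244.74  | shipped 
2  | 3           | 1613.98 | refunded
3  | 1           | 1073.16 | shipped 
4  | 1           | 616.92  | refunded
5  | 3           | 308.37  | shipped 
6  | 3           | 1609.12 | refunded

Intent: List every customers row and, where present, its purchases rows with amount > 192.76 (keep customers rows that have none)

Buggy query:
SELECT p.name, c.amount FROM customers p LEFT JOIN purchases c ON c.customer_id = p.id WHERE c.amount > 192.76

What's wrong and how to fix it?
Bug: Filtering c.amount in WHERE discards the NULL rows produced by LEFT JOIN, turning it into an inner join

Fix: Put 'c.amount > 192.76' in the JOIN's ON clause instead of WHERE

Corrected query:
SELECT p.name, c.amount FROM customers p LEFT JOIN purchases c ON c.customer_id = p.id AND c.amount > 192.76

Result:
name  | amount 
------+--------
Eve   | 244.74 
Eve   | 616.92 
Eve   | 1073.16
Alice | NULL   
Grace | 308.37 
Grace | 1609.12
Grace | 1613.98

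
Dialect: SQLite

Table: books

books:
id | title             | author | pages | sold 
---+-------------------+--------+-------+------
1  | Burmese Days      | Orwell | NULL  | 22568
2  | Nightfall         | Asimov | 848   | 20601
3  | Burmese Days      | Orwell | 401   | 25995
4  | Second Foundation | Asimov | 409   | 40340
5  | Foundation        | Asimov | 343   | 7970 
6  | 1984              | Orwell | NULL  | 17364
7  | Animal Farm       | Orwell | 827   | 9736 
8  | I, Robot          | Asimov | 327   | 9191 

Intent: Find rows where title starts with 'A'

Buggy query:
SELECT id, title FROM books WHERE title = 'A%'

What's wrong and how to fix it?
Bug: '=' compares the literal string including the % character; pattern matching needs LIKE

Fix: Use LIKE for wildcard pattern matching

Corrected query:
SELECT id, title FROM books WHERE title LIKE 'A%'

Result:
id | title      
---+------------
7  | Animal Farm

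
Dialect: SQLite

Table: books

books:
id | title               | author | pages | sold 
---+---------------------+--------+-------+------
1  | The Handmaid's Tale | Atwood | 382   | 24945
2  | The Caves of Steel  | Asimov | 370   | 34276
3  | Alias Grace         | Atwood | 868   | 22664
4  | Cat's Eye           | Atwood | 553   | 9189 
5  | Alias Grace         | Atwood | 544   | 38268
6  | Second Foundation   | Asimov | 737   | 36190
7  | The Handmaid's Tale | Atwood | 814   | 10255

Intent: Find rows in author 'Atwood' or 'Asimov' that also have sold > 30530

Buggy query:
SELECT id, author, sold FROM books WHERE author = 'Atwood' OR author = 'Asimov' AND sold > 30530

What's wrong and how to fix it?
Bug: Without parentheses, AND is evaluated before OR, so the sold filter only applies to the 'Asimov' branch

Fix: Add parentheses around the OR so the AND applies to both alternatives

Corrected query:
SELECT id, author, sold FROM books WHERE (author = 'Atwood' OR author = 'Asimov') AND sold > 30530

Result:
id | author | sold 
---+--------+------
2  | Asimov | 34276
5  | Atwood | 38268
6  | Asimov | 36190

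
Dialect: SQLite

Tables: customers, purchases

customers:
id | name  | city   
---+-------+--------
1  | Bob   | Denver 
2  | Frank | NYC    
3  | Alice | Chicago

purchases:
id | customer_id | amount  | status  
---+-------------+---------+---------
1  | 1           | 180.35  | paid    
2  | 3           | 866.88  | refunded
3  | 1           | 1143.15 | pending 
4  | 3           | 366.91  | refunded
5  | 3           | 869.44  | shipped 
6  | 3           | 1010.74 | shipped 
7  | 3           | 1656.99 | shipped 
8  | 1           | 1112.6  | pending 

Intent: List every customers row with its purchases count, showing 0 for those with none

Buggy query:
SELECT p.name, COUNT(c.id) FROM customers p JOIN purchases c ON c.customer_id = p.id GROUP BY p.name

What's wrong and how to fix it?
Bug: INNER JOIN drops customers rows that have no matching purchases rows

Fix: Use LEFT JOIN so parents without children still appear (COUNT(c.id) gives 0)

Corrected query:
SELECT p.name, COUNT(c.id) FROM customers p LEFT JOIN purchases c ON c.customer_id = p.id GROUP BY p.name

Result:
name  | COUNT(c.id)
------+------------
Alice | 5          
Bob   | 3          
Frank | 0          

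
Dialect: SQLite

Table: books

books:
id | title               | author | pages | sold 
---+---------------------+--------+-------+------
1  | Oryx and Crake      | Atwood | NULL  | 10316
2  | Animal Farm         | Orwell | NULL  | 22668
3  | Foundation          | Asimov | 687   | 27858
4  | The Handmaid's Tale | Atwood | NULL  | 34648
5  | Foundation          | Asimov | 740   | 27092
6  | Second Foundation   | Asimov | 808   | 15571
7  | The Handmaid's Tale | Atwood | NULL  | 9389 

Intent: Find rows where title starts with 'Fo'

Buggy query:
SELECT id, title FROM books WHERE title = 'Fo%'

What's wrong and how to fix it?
Bug: '=' compares the literal string including the % character; pattern matching needs LIKE

Fix: Replace '=' with LIKE so 'Fo%' is treated as a pattern

Corrected query:
SELECT id, title FROM books WHERE title LIKE 'Fo%'

Result:
id | title     
---+-----------
3  | Foundation
5  | Foundation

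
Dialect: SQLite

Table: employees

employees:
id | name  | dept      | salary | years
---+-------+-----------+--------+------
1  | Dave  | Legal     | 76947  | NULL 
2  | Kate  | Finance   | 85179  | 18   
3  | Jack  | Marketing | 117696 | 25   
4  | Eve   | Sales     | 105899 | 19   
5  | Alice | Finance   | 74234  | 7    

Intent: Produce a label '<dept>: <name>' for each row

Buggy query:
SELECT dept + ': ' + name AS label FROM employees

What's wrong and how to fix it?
Bug: SQLite uses || for string concatenation; + coerces text to numbers (yielding 0)

Fix: Replace + with || to concatenate text

Corrected query:
SELECT dept || ': ' || name AS label FROM employees

Result:
label          
---------------
Legal: Dave    
Finance: Kate  
Marketing: Jack
Sales: Eve     
Finance: Alice 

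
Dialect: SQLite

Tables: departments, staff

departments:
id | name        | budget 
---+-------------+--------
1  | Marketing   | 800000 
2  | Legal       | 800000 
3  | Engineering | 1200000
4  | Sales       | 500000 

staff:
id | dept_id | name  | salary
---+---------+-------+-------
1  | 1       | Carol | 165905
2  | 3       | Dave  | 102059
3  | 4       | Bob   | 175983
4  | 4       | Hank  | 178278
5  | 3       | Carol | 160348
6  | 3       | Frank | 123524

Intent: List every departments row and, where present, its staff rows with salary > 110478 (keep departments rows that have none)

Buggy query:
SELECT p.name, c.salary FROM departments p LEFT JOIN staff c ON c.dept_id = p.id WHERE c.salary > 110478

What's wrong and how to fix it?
Bug: A WHERE condition on the right-hand table after LEFT JOIN drops unmatched parents

Fix: Move the right-table condition into the ON clause so unmatched parents are kept

Corrected query:
SELECT p.name, c.salary FROM departments p LEFT JOIN staff c ON c.dept_id = p.id AND c.salary > 110478

Result:
name        | salary
------------+-------
Marketing   | 165905
Legal       | NULL  
Engineering | 123524
Engineering | 160348
Sales       | 175983
Sales       | 178278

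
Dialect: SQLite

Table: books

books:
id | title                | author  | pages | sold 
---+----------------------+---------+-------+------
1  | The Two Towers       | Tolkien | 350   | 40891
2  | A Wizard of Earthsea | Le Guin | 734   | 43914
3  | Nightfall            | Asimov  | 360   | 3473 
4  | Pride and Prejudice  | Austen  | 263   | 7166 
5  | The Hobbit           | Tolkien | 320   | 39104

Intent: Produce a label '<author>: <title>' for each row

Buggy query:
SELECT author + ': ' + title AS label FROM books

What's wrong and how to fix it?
Bug: SQLite uses || for string concatenation; + coerces text to numbers (yielding 0)

Fix: Replace + with || to concatenate text

Corrected query:
SELECT author || ': ' || title AS label FROM books

Result:
label                        
-----------------------------
Tolkien: The Two Towers      
Le Guin: A Wizard of Earthsea
Asimov: Nightfall            
Austen: Pride and Prejudice  
Tolkien: The Hobbit          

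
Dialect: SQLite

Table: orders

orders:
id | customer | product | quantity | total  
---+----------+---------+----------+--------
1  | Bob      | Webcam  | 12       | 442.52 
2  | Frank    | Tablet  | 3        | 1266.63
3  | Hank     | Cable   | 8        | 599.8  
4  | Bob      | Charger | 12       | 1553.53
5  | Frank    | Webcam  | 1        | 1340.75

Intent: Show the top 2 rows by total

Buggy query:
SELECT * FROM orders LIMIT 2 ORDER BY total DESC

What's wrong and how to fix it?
Bug: LIMIT must come after ORDER BY

Fix: Swap the clauses: ORDER BY first, then LIMIT

Corrected query:
SELECT * FROM orders ORDER BY total DESC LIMIT 2

Result:
id | customer | product | quantity | total  
---+----------+---------+----------+--------
4  | Bob      | Charger | 12       | 1553.53
5  | Frank    | Webcam  | 1        | 1340.75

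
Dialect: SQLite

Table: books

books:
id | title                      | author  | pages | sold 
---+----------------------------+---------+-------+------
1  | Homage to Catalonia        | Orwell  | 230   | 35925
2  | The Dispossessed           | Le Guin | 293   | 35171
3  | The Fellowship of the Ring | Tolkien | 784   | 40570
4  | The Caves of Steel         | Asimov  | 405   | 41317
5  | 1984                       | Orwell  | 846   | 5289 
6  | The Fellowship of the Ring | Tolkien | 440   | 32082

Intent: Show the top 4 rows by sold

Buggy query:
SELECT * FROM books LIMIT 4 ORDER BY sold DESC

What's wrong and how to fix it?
Bug: LIMIT must come after ORDER BY

Fix: Swap the clauses: ORDER BY first, then LIMIT

Corrected query:
SELECT * FROM books ORDER BY sold DESC LIMIT 4

Result:
id | title                      | author  | pages | sold 
---+----------------------------+---------+-------+------
4  | The Caves of Steel         | Asimov  | 405   | 41317
3  | The Fellowship of the Ring | Tolkien | 784   | 40570
1  | Homage to Catalonia        | Orwell  | 230   | 35925
2  | The Dispossessed           | Le Guin | 293   | 35171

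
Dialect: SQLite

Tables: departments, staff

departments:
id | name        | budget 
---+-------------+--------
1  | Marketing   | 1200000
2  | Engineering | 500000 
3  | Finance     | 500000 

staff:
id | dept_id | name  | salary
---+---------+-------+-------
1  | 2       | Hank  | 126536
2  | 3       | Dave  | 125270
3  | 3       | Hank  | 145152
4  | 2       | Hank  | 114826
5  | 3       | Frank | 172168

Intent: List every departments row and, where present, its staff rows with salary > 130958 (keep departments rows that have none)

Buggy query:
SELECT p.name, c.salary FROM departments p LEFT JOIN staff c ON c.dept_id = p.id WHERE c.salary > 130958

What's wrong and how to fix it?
Bug: Filtering c.salary in WHERE discards the NULL rows produced by LEFT JOIN, turning it into an inner join

Fix: Put 'c.salary > 130958' in the JOIN's ON clause instead of WHERE

Corrected query:
SELECT p.name, c.salary FROM departments p LEFT JOIN staff c ON c.dept_id = p.id AND c.salary > 130958

Result:
name        | salary
------------+-------
Marketing   | NULL  
Engineering | NULL  
Finance     | 145152
Finance     | 172168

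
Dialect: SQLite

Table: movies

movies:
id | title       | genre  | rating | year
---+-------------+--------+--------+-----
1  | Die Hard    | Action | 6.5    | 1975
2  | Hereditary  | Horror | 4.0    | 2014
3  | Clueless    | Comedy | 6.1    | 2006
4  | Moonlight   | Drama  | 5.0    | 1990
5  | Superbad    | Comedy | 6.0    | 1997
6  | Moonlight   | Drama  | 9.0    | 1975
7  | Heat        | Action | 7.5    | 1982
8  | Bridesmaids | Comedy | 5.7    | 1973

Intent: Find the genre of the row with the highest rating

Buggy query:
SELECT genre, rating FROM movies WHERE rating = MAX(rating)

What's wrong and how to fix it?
Bug: WHERE is evaluated per row; an aggregate over the whole table isn't defined there

Fix: Wrap MAX in a scalar subquery so WHERE compares against a single value

Corrected query:
SELECT genre, rating FROM movies WHERE rating = (SELECT MAX(rating) FROM movies)

Result:
genre | rating
------+-------
Drama | 9     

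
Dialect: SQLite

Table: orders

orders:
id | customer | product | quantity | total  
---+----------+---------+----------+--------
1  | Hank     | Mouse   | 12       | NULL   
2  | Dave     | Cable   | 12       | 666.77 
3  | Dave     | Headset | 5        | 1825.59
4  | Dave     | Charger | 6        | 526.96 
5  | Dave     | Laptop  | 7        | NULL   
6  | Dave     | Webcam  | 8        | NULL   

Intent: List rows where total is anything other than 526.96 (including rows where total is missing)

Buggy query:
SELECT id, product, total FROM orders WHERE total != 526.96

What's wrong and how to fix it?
Bug: 'total != 526.96' is unknown when total is NULL, so NULL rows are silently excluded

Fix: Add an explicit OR total IS NULL to include the missing-value rows

Corrected query:
SELECT id, product, total FROM orders WHERE total != 526.96 OR total IS NULL

Result:
id | product | total  
---+---------+--------
1  | Mouse   | NULL   
2  | Cable   | 666.77 
3  | Headset | 1825.59
5  | Laptop  | NULL   
6  | Webcam  | NULL   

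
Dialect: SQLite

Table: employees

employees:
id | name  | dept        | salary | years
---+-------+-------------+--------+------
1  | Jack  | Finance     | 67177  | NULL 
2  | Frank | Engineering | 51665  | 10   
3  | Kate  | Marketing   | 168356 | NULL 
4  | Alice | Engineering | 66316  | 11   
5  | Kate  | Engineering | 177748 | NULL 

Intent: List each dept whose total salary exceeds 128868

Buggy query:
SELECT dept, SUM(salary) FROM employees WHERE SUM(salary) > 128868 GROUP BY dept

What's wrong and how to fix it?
Bug: SUM(salary) is an aggregate, but WHERE filters rows before aggregation

Fix: Use HAVING (which filters groups after aggregation) instead of WHERE

Corrected query:
SELECT dept, SUM(salary) FROM employees GROUP BY dept HAVING SUM(salary) > 128868

Result:
dept        | SUM(salary)
------------+------------
Engineering | 295729     
Marketing   | 168356     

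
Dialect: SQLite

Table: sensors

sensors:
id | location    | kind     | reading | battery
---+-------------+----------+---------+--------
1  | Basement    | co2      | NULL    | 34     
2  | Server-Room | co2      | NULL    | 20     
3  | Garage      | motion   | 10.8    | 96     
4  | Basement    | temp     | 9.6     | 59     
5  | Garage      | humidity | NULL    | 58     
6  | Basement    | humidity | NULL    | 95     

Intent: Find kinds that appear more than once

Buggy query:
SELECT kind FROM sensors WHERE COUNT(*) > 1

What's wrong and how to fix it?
Bug: WHERE can't reference COUNT(*); aggregates are computed after WHERE

Fix: Group first, then use HAVING for the count condition

Corrected query:
SELECT kind FROM sensors GROUP BY kind HAVING COUNT(*) > 1

Result:
kind    
--------
co2     
humidity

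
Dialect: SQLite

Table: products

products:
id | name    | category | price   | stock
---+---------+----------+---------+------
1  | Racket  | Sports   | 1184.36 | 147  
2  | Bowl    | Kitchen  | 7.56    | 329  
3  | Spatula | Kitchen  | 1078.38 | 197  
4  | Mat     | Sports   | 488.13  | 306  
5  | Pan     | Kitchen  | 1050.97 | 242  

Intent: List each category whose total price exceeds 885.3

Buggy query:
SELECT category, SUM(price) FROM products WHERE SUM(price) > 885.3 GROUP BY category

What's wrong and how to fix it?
Bug: WHERE runs before GROUP BY, so aggregates aren't available there

Fix: Move the aggregate condition to a HAVING clause

Corrected query:
SELECT category, SUM(price) FROM products GROUP BY category HAVING SUM(price) > 885.3

Result:
category | SUM(price)
---------+-----------
Kitchen  | 2136.91   
Sports   | 1672.49   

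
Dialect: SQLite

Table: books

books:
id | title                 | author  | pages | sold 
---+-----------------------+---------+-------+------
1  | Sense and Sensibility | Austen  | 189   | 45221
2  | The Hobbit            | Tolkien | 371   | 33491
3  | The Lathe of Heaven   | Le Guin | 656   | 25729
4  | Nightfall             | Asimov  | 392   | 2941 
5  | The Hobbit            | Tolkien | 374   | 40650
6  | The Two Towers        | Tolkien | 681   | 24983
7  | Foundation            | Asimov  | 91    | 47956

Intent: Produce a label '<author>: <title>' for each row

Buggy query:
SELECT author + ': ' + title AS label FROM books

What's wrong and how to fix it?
Bug: SQLite uses || for string concatenation; + coerces text to numbers (yielding 0)

Fix: Use the || operator for string concatenation

Corrected query:
SELECT author || ': ' || title AS label FROM books

Result:
label                        
-----------------------------
Austen: Sense and Sensibility
Tolkien: The Hobbit          
Le Guin: The Lathe of Heaven 
Asimov: Nightfall            
Tolkien: The Hobbit          
Tolkien: The Two Towers      
Asimov: Foundation           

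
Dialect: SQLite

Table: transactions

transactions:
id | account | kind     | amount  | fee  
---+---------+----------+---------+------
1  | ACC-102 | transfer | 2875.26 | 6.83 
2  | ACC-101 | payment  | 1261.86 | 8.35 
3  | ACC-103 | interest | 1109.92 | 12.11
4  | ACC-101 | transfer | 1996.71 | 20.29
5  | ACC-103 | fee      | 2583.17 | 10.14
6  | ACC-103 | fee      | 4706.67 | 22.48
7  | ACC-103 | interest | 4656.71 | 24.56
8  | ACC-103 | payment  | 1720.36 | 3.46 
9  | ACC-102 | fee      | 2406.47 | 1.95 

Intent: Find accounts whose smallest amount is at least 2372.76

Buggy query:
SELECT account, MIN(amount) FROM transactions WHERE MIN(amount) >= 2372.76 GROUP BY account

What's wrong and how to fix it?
Bug: MIN() in WHERE is a misuse of aggregate

Fix: Use HAVING for the per-group MIN condition

Corrected query:
SELECT account, MIN(amount) FROM transactions GROUP BY account HAVING MIN(amount) >= 2372.76

Result:
account | MIN(amount)
--------+------------
ACC-102 | 2406.47    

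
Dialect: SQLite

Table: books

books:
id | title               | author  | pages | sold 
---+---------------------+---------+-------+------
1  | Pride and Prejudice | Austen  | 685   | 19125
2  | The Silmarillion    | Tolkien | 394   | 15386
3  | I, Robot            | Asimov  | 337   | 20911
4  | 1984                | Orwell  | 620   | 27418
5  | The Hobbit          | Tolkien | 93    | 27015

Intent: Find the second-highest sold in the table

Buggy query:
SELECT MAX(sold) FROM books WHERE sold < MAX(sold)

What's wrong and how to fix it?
Bug: The inner MAX is an aggregate inside WHERE, which is not allowed

Fix: Put the inner MAX in a scalar subquery

Corrected query:
SELECT MAX(sold) FROM books WHERE sold < (SELECT MAX(sold) FROM books)

Result:
MAX(sold)
---------
27015    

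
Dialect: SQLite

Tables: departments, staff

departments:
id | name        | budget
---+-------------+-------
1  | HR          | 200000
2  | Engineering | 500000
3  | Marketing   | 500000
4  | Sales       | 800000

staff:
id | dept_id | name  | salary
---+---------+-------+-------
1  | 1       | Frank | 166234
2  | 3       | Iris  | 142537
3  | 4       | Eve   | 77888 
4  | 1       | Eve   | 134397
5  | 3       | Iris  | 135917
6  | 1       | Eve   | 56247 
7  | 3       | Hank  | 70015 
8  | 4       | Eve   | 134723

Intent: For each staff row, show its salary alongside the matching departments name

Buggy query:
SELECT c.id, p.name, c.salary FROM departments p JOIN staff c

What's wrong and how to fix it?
Bug: JOIN with no ON clause produces a cartesian product; every staff row pairs with every departments row

Fix: Specify the join condition linking the foreign key to the parent id

Corrected query:
SELECT c.id, p.name, c.salary FROM departments p JOIN staff c ON c.dept_id = p.id

Result:
id | name      | salary
---+-----------+-------
1  | HR        | 166234
2  | Marketing | 142537
3  | Sales     | 77888 
4  | HR        | 134397
5  | Marketing | 135917
6  | HR        | 56247 
7  | Marketing | 70015 
8  | Sales     | 134723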